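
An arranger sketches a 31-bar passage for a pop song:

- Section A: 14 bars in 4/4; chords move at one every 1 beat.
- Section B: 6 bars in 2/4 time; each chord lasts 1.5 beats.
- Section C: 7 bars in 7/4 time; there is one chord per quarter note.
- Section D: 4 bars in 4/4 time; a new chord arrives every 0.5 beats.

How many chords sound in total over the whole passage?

A: 14·4 = 56 beats, 56/1 = 56 chords.
B: 6·2 = 12 beats, 12/1.5 = 8 chords.
C: 7·7 = 49 beats, 49/1 = 49 chords.
D: 4·4 = 16 beats, 16/0.5 = 32 chords.
Total: 56 + 8 + 49 + 32 = 145.

145 chords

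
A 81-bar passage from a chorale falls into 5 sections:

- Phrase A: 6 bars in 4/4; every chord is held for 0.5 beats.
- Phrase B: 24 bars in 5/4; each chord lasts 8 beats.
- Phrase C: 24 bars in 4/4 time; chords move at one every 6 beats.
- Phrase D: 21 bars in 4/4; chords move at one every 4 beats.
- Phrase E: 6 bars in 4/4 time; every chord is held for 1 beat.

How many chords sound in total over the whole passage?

124 chords

A: 6·4 = 24 beats, 24/0.5 = 48 chords.
B: 24·5 = 120 beats, 120/8 = 15 chords.
C: 24·4 = 96 beats, 96/6 = 16 chords.
D: 21·4 = 84 beats, 84/4 = 21 chords.
E: 6·4 = 24 beats, 24/1 = 24 chords.
Total: 48 + 15 + 16 + 21 + 24 = 124.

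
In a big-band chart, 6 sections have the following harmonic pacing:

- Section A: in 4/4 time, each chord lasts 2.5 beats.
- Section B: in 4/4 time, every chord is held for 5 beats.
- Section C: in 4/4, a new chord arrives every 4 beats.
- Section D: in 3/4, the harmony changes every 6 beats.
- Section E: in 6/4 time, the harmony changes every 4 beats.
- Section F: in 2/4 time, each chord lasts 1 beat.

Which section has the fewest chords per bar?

A: each chord is 2.5 beats in 4/4, so 1.6 per bar.
B: each chord is 5 beats in 4/4, so 0.8 per bar.
C: each chord is 4 beats in 4/4, so 1 per bar.
D: each chord is 6 beats in 3/4, so 0.5 per bar.
E: each chord is 4 beats in 6/4, so 1.5 per bar.
F: each chord is 1 beat in 2/4, so 2 per bar.
Slowest is D at 0.5 chords/bar.

Section D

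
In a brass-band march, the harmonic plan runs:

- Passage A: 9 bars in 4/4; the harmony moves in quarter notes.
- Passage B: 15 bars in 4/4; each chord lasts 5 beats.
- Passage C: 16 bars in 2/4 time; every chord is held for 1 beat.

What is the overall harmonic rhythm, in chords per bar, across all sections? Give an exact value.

A: 9 bars of 4 beats is 36 beats; at 1 beat each that's 36 chords.
B: 15 bars of 4 beats is 60 beats; at 5 beats each that's 12 chords.
C: 16 bars of 2 beats is 32 beats; at 1 beat each that's 32 chords.
Overall: 80 chords over 40 bars → 80/40 = 2 chords per bar.

2 chords per bar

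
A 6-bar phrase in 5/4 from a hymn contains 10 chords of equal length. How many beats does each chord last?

6 bars × 5 beats/bar = 30 beats total.
30 beats ÷ 10 chords = 3 beats per chord.
(That is a dotted half note.)

3 beats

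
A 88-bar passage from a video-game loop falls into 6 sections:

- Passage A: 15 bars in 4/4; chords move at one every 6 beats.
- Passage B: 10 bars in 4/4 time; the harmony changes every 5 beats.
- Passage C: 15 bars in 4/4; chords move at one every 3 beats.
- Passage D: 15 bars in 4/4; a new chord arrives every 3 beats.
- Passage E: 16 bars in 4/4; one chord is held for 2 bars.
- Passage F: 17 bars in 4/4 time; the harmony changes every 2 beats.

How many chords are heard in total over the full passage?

100 chords

A: 15 bars × 4 beats = 60 beats; 6 beats/chord → 10 chords.
B: 10 bars × 4 beats = 40 beats; 5 beats/chord → 8 chords.
C: 15 bars × 4 beats = 60 beats; 3 beats/chord → 20 chords.
D: 15 bars × 4 beats = 60 beats; 3 beats/chord → 20 chords.
E: 16 bars × 4 beats = 64 beats; 8 beats/chord → 8 chords.
F: 17 bars × 4 beats = 68 beats; 2 beats/chord → 34 chords.
Total: 10 + 8 + 20 + 20 + 8 + 34 = 100.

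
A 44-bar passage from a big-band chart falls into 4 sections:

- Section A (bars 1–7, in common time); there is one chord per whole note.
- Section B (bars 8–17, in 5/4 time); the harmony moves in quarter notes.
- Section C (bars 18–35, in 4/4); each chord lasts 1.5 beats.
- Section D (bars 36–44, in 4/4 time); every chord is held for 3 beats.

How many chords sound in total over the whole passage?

A has 28 beats and chords last 4 each, so 7 chords.
B has 50 beats and chords last 1 each, so 50 chords.
C has 72 beats and chords last 1.5 each, so 48 chords.
D has 36 beats and chords last 3 each, so 12 chords.
Total: 7 + 50 + 48 + 12 = 117.

117 chords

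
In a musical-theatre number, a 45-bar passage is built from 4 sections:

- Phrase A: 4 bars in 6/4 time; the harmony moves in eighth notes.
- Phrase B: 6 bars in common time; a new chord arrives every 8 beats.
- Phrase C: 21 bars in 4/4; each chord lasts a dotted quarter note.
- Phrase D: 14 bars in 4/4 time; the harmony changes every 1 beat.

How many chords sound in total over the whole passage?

A has 24 beats and chords last 0.5 each, so 48 chords.
B has 24 beats and chords last 8 each, so 3 chords.
C has 84 beats and chords last 1.5 each, so 56 chords.
D has 56 beats and chords last 1 each, so 56 chords.
Total: 48 + 3 + 56 + 56 = 163.

163 chords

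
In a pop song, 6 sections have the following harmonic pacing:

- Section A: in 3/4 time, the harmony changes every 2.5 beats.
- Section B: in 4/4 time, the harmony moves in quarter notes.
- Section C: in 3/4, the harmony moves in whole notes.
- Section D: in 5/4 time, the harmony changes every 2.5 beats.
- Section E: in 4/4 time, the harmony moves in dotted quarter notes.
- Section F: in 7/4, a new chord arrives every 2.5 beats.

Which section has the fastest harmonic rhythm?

A: 3 beats/bar ÷ 2.5 beats/chord = 1.2 chords/bar.
B: 4 beats/bar ÷ 1 beat/chord = 4 chords/bar.
C: 3 beats/bar ÷ 4 beats/chord = 0.75 chords/bar.
D: 5 beats/bar ÷ 2.5 beats/chord = 2 chords/bar.
E: 4 beats/bar ÷ 1.5 beats/chord = 8/3 chords/bar.
F: 7 beats/bar ÷ 2.5 beats/chord = 2.8 chords/bar.
Fastest is B at 4 chords/bar.

Section B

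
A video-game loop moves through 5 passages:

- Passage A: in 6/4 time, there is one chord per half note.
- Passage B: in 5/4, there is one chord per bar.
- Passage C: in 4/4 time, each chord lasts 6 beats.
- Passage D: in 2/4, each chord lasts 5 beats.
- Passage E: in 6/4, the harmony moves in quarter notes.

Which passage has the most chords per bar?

A: 6 beats/bar ÷ 2 beats/chord = 3 chords/bar.
B: 5 beats/bar ÷ 5 beats/chord = 1 chord/bar.
C: 4 beats/bar ÷ 6 beats/chord = 2/3 chords/bar.
D: 2 beats/bar ÷ 5 beats/chord = 0.4 chords/bar.
E: 6 beats/bar ÷ 1 beat/chord = 6 chords/bar.
Fastest is E at 6 chords/bar.

Passage E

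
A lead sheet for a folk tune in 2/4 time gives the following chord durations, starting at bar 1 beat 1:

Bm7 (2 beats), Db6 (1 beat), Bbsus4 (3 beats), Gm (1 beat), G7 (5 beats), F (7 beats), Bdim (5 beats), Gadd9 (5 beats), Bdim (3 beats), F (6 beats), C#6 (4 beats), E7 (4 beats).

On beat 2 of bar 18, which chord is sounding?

F

Beat 2 of bar 18 is beat (18−1)×2 + 2 = 36 overall.
Running totals: Bm7 ends at 2, Db6 ends at 3, Bbsus4 ends at 6, Gm ends at 7, G7 ends at 12, F ends at 19, Bdim ends at 24, Gadd9 ends at 29, Bdim ends at 32, F ends at 38.
Beat 36 falls within F.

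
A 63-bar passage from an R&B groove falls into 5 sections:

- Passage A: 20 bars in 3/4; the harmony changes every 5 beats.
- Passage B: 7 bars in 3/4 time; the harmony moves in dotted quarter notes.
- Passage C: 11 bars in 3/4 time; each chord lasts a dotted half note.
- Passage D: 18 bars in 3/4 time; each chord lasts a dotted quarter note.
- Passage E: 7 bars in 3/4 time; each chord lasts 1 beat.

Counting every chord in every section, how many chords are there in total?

A: 20 bars × 3 beats = 60 beats; 5 beats/chord → 12 chords.
B: 7 bars × 3 beats = 21 beats; 1.5 beats/chord → 14 chords.
C: 11 bars × 3 beats = 33 beats; 3 beats/chord → 11 chords.
D: 18 bars × 3 beats = 54 beats; 1.5 beats/chord → 36 chords.
E: 7 bars × 3 beats = 21 beats; 1 beat/chord → 21 chords.
Total: 12 + 14 + 11 + 36 + 21 = 94.

94 chords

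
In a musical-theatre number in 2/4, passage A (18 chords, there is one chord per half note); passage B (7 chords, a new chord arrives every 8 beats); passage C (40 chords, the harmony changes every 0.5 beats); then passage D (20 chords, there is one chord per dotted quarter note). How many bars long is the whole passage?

71 bars

A: 18 × 2 = 36 beats = 18 bars.
B: 7 × 8 = 56 beats = 28 bars.
C: 40 × 0.5 = 20 beats = 10 bars.
D: 20 × 1.5 = 30 beats = 15 bars.
Total: 18 + 28 + 10 + 15 = 71 bars.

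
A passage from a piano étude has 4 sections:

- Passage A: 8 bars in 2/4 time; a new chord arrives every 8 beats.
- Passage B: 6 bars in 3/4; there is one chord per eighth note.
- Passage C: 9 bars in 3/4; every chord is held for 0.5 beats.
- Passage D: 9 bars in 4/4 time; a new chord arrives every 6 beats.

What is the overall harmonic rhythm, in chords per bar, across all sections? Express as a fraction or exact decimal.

49/16 chords per bar

A: 8 × 2 = 16 beats ÷ 8 = 2 chords.
B: 6 × 3 = 18 beats ÷ 0.5 = 36 chords.
C: 9 × 3 = 27 beats ÷ 0.5 = 54 chords.
D: 9 × 4 = 36 beats ÷ 6 = 6 chords.
Overall: 98 chords over 32 bars → 98/32 = 49/16 chords per bar.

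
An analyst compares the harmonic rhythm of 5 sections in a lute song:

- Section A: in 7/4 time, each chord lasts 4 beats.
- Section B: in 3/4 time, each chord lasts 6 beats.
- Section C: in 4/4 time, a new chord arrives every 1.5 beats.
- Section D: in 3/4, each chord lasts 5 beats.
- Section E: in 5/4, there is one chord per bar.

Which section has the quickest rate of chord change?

A: 7 beats/bar ÷ 4 beats/chord = 1.75 chords/bar.
B: 3 beats/bar ÷ 6 beats/chord = 0.5 chords/bar.
C: 4 beats/bar ÷ 1.5 beats/chord = 8/3 chords/bar.
D: 3 beats/bar ÷ 5 beats/chord = 0.6 chords/bar.
E: 5 beats/bar ÷ 5 beats/chord = 1 chord/bar.
Fastest is C at 8/3 chords/bar.

Section C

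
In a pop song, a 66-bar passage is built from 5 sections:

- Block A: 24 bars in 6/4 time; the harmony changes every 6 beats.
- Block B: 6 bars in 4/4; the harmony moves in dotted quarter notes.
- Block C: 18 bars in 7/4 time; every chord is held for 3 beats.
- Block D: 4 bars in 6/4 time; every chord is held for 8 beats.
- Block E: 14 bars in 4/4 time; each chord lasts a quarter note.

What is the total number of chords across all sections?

A: 24 bars × 6 beats = 144 beats; 6 beats/chord → 24 chords.
B: 6 bars × 4 beats = 24 beats; 1.5 beats/chord → 16 chords.
C: 18 bars × 7 beats = 126 beats; 3 beats/chord → 42 chords.
D: 4 bars × 6 beats = 24 beats; 8 beats/chord → 3 chords.
E: 14 bars × 4 beats = 56 beats; 1 beat/chord → 56 chords.
Total: 24 + 16 + 42 + 3 + 56 = 141.

141 chords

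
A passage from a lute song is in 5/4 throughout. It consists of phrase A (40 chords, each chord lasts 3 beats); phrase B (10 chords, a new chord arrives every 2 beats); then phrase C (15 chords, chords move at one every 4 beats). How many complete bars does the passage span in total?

A: 40 × 3 = 120 beats = 24 bars.
B: 10 × 2 = 20 beats = 4 bars.
C: 15 × 4 = 60 beats = 12 bars.
Total: 24 + 4 + 12 = 40 bars.

40 bars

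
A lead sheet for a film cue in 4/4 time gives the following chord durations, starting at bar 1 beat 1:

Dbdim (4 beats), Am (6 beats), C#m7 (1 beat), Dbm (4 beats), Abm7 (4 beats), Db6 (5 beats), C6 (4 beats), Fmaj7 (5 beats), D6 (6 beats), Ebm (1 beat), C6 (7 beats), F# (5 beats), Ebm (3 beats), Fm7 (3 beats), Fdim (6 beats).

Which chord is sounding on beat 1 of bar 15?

Beat 1 of bar 15 is beat (15−1)×4 + 1 = 57 overall.
Running totals: Dbdim ends at 4, Am ends at 10, C#m7 ends at 11, Dbm ends at 15, Abm7 ends at 19, Db6 ends at 24, C6 ends at 28, Fmaj7 ends at 33, D6 ends at 39, Ebm ends at 40, C6 ends at 47, F# ends at 52, Ebm ends at 55, Fm7 ends at 58.
Beat 57 falls within Fm7.

Fm7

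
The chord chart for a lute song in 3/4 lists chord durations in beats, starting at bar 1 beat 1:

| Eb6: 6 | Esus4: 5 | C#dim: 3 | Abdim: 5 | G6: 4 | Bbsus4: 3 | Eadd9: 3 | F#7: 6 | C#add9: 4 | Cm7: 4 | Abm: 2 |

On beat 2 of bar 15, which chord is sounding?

Abm

Beat 2 of bar 15 is beat (15−1)×3 + 2 = 44 overall.
Running totals: Eb6 ends at 6, Esus4 ends at 11, C#dim ends at 14, Abdim ends at 19, G6 ends at 23, Bbsus4 ends at 26, Eadd9 ends at 29, F#7 ends at 35, C#add9 ends at 39, Cm7 ends at 43, Abm ends at 45.
Beat 44 falls within Abm.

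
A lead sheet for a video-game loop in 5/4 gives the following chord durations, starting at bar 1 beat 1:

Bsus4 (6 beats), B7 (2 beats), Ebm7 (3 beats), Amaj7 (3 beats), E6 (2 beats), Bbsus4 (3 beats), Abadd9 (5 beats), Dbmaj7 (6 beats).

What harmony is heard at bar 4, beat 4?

Beat 4 of bar 4 is beat (4−1)×5 + 4 = 19 overall.
Running totals: Bsus4 ends at 6, B7 ends at 8, Ebm7 ends at 11, Amaj7 ends at 14, E6 ends at 16, Bbsus4 ends at 19.
Beat 19 falls within Bbsus4.

Bbsus4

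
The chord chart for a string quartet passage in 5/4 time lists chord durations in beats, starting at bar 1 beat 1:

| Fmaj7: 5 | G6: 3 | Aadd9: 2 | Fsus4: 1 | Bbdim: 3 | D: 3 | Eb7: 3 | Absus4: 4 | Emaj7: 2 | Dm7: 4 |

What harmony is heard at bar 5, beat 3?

Beat 3 of bar 5 is beat (5−1)×5 + 3 = 23 overall.
Running totals: Fmaj7 ends at 5, G6 ends at 8, Aadd9 ends at 10, Fsus4 ends at 11, Bbdim ends at 14, D ends at 17, Eb7 ends at 20, Absus4 ends at 24.
Beat 23 falls within Absus4.

Absus4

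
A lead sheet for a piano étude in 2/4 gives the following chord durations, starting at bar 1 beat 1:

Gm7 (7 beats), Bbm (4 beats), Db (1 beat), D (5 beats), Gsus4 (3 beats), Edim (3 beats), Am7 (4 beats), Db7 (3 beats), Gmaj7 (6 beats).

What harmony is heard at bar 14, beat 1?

Am7

Beat 1 of bar 14 is beat (14−1)×2 + 1 = 27 overall.
Running totals: Gm7 ends at 7, Bbm ends at 11, Db ends at 12, D ends at 17, Gsus4 ends at 20, Edim ends at 23, Am7 ends at 27.
Beat 27 falls within Am7.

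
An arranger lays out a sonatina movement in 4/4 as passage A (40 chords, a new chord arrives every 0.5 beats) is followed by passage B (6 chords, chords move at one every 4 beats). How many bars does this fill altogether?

11 bars

A: 40 × 0.5 = 20 beats = 5 bars.
B: 6 × 4 = 24 beats = 6 bars.
Total: 5 + 6 = 11 bars.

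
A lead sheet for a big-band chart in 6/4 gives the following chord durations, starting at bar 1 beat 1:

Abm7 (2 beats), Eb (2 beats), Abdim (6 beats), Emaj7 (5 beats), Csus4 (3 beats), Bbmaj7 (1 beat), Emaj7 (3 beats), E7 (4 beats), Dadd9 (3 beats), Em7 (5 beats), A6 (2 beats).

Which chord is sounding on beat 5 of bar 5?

Dadd9

Beat 5 of bar 5 is beat (5−1)×6 + 5 = 29 overall.
Running totals: Abm7 ends at 2, Eb ends at 4, Abdim ends at 10, Emaj7 ends at 15, Csus4 ends at 18, Bbmaj7 ends at 19, Emaj7 ends at 22, E7 ends at 26, Dadd9 ends at 29.
Beat 29 falls within Dadd9.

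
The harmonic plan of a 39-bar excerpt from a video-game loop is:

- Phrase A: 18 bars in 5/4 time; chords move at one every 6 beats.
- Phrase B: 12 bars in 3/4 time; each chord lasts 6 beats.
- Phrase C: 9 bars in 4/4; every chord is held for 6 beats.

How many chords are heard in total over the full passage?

27 chords

A: 18·5 = 90 beats, 90/6 = 15 chords.
B: 12·3 = 36 beats, 36/6 = 6 chords.
C: 9·4 = 36 beats, 36/6 = 6 chords.
Total: 15 + 6 + 6 = 27.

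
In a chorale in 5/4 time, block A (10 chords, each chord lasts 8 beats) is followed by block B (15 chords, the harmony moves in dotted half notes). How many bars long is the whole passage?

A: 10 × 8 = 80 beats = 16 bars.
B: 15 × 3 = 45 beats = 9 bars.
Total: 16 + 9 = 25 bars.

25 bars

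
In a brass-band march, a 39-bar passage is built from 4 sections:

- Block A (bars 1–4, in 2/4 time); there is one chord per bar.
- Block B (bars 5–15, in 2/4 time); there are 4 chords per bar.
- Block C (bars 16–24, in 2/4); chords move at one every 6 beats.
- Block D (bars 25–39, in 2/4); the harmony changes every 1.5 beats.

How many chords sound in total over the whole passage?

71 chords

A: 4·2 = 8 beats, 8/2 = 4 chords.
B: 11·2 = 22 beats, 22/0.5 = 44 chords.
C: 9·2 = 18 beats, 18/6 = 3 chords.
D: 15·2 = 30 beats, 30/1.5 = 20 chords.
Total: 4 + 44 + 3 + 20 = 71.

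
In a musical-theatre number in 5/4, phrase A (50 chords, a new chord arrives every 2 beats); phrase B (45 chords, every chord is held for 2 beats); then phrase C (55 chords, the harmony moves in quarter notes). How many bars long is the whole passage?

A: 50 × 2 = 100 beats = 20 bars.
B: 45 × 2 = 90 beats = 18 bars.
C: 55 × 1 = 55 beats = 11 bars.
Total: 20 + 18 + 11 = 49 bars.

49 bars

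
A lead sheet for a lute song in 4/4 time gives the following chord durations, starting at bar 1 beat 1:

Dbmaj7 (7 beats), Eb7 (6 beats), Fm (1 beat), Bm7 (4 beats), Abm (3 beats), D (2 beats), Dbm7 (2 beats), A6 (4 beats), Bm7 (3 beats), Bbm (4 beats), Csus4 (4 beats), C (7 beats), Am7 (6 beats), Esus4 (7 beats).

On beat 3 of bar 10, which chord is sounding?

Beat 3 of bar 10 is beat (10−1)×4 + 3 = 39 overall.
Running totals: Dbmaj7 ends at 7, Eb7 ends at 13, Fm ends at 14, Bm7 ends at 18, Abm ends at 21, D ends at 23, Dbm7 ends at 25, A6 ends at 29, Bm7 ends at 32, Bbm ends at 36, Csus4 ends at 40.
Beat 39 falls within Csus4.

Csus4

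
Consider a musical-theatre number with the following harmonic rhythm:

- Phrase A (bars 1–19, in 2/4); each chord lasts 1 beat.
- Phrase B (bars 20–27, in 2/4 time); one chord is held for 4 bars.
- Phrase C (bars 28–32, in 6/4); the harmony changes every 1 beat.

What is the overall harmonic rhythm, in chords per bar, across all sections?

35/16 chords per bar

A: 19 bars of 2 beats is 38 beats; at 1 beat each that's 38 chords.
B: 8 bars of 2 beats is 16 beats; at 8 beats each that's 2 chords.
C: 5 bars of 6 beats is 30 beats; at 1 beat each that's 30 chords.
Overall: 70 chords over 32 bars → 70/32 = 35/16 chords per bar.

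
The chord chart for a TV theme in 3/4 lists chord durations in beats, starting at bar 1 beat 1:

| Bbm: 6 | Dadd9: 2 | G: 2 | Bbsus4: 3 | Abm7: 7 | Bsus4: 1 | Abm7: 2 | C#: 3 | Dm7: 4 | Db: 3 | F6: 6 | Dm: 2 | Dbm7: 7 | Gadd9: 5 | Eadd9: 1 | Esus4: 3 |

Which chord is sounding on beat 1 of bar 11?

Beat 1 of bar 11 is beat (11−1)×3 + 1 = 31 overall.
Running totals: Bbm ends at 6, Dadd9 ends at 8, G ends at 10, Bbsus4 ends at 13, Abm7 ends at 20, Bsus4 ends at 21, Abm7 ends at 23, C# ends at 26, Dm7 ends at 30, Db ends at 33.
Beat 31 falls within Db.

Db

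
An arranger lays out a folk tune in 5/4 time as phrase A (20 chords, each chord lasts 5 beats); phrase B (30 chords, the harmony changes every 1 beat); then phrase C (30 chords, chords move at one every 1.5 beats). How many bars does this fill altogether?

35 bars

A: 20 × 5 = 100 beats = 20 bars.
B: 30 × 1 = 30 beats = 6 bars.
C: 30 × 1.5 = 45 beats = 9 bars.
Total: 20 + 6 + 9 = 35 bars.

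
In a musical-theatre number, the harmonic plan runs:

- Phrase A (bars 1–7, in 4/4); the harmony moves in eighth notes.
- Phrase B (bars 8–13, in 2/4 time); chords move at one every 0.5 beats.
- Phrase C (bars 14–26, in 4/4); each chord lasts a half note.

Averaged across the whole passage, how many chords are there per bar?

A: 7 × 4 = 28 beats ÷ 0.5 = 56 chords.
B: 6 × 2 = 12 beats ÷ 0.5 = 24 chords.
C: 13 × 4 = 52 beats ÷ 2 = 26 chords.
Overall: 106 chords over 26 bars → 106/26 = 53/13 chords per bar.

53/13 chords per bar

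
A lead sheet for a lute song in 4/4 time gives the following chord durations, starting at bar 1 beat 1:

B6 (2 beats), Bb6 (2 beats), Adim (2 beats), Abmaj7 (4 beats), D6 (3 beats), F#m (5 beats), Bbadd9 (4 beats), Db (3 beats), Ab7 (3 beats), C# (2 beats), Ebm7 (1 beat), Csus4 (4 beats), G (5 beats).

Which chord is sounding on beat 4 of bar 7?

Beat 4 of bar 7 is beat (7−1)×4 + 4 = 28 overall.
Running totals: B6 ends at 2, Bb6 ends at 4, Adim ends at 6, Abmaj7 ends at 10, D6 ends at 13, F#m ends at 18, Bbadd9 ends at 22, Db ends at 25, Ab7 ends at 28.
Beat 28 falls within Ab7.

Ab7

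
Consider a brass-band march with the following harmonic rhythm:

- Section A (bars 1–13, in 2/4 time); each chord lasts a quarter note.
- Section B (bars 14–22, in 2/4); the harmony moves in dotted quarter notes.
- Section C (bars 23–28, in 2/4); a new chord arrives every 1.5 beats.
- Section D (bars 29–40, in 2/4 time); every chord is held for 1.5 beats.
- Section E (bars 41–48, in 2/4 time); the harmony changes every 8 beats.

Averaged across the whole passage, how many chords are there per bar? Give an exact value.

A: 13 × 2 = 26 beats ÷ 1 = 26 chords.
B: 9 × 2 = 18 beats ÷ 1.5 = 12 chords.
C: 6 × 2 = 12 beats ÷ 1.5 = 8 chords.
D: 12 × 2 = 24 beats ÷ 1.5 = 16 chords.
E: 8 × 2 = 16 beats ÷ 8 = 2 chords.
Overall: 64 chords over 48 bars → 64/48 = 4/3 chords per bar.

4/3 chords per bar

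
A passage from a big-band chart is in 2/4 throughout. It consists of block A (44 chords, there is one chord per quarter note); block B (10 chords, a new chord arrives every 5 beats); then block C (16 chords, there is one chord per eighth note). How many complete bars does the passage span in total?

51 bars

A: 44 × 1 = 44 beats = 22 bars.
B: 10 × 5 = 50 beats = 25 bars.
C: 16 × 0.5 = 8 beats = 4 bars.
Total: 22 + 25 + 4 = 51 bars.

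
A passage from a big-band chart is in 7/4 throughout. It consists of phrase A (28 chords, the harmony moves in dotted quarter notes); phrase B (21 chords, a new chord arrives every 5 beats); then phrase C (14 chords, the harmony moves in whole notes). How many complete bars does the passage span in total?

A: 28 × 1.5 = 42 beats = 6 bars.
B: 21 × 5 = 105 beats = 15 bars.
C: 14 × 4 = 56 beats = 8 bars.
Total: 6 + 15 + 8 = 29 bars.

29 bars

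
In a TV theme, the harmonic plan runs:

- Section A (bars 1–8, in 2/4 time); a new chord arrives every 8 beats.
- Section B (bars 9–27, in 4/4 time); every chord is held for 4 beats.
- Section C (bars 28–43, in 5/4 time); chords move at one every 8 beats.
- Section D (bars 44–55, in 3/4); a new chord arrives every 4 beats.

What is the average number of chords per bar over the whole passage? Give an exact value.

A: 8 bars of 2 beats is 16 beats; at 8 beats each that's 2 chords.
B: 19 bars of 4 beats is 76 beats; at 4 beats each that's 19 chords.
C: 16 bars of 5 beats is 80 beats; at 8 beats each that's 10 chords.
D: 12 bars of 3 beats is 36 beats; at 4 beats each that's 9 chords.
Overall: 40 chords over 55 bars → 40/55 = 8/11 chords per bar.

8/11 chords per bar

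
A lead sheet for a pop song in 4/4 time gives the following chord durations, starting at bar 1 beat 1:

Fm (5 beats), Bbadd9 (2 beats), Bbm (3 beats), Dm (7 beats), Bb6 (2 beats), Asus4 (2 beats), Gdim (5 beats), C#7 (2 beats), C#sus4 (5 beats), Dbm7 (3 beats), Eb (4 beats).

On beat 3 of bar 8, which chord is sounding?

C#sus4

Beat 3 of bar 8 is beat (8−1)×4 + 3 = 31 overall.
Running totals: Fm ends at 5, Bbadd9 ends at 7, Bbm ends at 10, Dm ends at 17, Bb6 ends at 19, Asus4 ends at 21, Gdim ends at 26, C#7 ends at 28, C#sus4 ends at 33.
Beat 31 falls within C#sus4.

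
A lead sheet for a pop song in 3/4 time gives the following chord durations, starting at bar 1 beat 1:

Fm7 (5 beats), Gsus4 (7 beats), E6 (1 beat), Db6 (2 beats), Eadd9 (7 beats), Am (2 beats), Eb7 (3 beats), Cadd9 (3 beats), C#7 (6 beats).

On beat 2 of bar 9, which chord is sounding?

Beat 2 of bar 9 is beat (9−1)×3 + 2 = 26 overall.
Running totals: Fm7 ends at 5, Gsus4 ends at 12, E6 ends at 13, Db6 ends at 15, Eadd9 ends at 22, Am ends at 24, Eb7 ends at 27.
Beat 26 falls within Eb7.

Eb7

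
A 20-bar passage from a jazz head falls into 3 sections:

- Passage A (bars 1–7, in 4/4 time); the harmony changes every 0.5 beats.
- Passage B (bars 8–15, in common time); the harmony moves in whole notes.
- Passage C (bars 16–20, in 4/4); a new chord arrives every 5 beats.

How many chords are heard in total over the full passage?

68 chords

A has 28 beats and chords last 0.5 each, so 56 chords.
B has 32 beats and chords last 4 each, so 8 chords.
C has 20 beats and chords last 5 each, so 4 chords.
Total: 56 + 8 + 4 = 68.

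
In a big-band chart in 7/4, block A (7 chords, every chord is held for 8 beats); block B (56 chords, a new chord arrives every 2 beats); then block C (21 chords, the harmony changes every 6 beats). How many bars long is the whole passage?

42 bars

A: 7 × 8 = 56 beats = 8 bars.
B: 56 × 2 = 112 beats = 16 bars.
C: 21 × 6 = 126 beats = 18 bars.
Total: 8 + 16 + 18 = 42 bars.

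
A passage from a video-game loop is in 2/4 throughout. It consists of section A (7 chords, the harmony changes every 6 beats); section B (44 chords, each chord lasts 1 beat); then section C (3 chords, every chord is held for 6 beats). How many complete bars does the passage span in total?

A: 7 × 6 = 42 beats = 21 bars.
B: 44 × 1 = 44 beats = 22 bars.
C: 3 × 6 = 18 beats = 9 bars.
Total: 21 + 22 + 9 = 52 bars.

52 bars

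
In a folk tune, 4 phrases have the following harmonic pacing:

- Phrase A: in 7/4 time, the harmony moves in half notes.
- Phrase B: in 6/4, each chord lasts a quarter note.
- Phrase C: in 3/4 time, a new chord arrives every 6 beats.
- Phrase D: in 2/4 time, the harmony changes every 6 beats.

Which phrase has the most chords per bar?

Phrase B

A: 7 beats/bar ÷ 2 beats/chord = 3.5 chords/bar.
B: 6 beats/bar ÷ 1 beat/chord = 6 chords/bar.
C: 3 beats/bar ÷ 6 beats/chord = 0.5 chords/bar.
D: 2 beats/bar ÷ 6 beats/chord = 1/3 chords/bar.
Fastest is B at 6 chords/bar.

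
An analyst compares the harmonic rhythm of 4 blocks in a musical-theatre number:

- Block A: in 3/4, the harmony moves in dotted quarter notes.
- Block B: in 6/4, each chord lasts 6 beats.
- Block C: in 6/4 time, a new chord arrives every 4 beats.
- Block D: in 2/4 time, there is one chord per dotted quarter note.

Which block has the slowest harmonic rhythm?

A: 3/1.5 = 2 chords/bar.
B: 6/6 = 1 chord/bar.
C: 6/4 = 1.5 chords/bar.
D: 2/1.5 = 4/3 chords/bar.
Slowest is B at 1 chords/bar.

Block B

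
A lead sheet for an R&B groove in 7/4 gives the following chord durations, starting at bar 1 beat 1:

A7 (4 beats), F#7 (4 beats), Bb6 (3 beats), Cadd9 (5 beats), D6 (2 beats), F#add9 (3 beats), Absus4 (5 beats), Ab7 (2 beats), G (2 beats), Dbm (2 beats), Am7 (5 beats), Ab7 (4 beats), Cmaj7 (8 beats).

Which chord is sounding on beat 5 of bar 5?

Am7

Beat 5 of bar 5 is beat (5−1)×7 + 5 = 33 overall.
Running totals: A7 ends at 4, F#7 ends at 8, Bb6 ends at 11, Cadd9 ends at 16, D6 ends at 18, F#add9 ends at 21, Absus4 ends at 26, Ab7 ends at 28, G ends at 30, Dbm ends at 32, Am7 ends at 37.
Beat 33 falls within Am7.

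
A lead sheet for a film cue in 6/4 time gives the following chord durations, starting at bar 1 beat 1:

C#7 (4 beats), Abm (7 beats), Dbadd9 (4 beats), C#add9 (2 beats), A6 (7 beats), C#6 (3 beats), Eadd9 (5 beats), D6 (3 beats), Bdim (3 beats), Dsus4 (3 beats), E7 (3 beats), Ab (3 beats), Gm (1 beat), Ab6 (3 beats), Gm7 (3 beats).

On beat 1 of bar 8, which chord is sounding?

Beat 1 of bar 8 is beat (8−1)×6 + 1 = 43 overall.
Running totals: C#7 ends at 4, Abm ends at 11, Dbadd9 ends at 15, C#add9 ends at 17, A6 ends at 24, C#6 ends at 27, Eadd9 ends at 32, D6 ends at 35, Bdim ends at 38, Dsus4 ends at 41, E7 ends at 44.
Beat 43 falls within E7.

E7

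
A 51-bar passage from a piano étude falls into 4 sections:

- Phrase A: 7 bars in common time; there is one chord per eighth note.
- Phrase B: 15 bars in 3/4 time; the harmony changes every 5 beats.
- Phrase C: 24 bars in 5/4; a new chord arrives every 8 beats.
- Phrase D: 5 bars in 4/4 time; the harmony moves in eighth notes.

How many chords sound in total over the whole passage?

120 chords

A: 7 bars × 4 beats = 28 beats; 0.5 beats/chord → 56 chords.
B: 15 bars × 3 beats = 45 beats; 5 beats/chord → 9 chords.
C: 24 bars × 5 beats = 120 beats; 8 beats/chord → 15 chords.
D: 5 bars × 4 beats = 20 beats; 0.5 beats/chord → 40 chords.
Total: 56 + 9 + 15 + 40 = 120.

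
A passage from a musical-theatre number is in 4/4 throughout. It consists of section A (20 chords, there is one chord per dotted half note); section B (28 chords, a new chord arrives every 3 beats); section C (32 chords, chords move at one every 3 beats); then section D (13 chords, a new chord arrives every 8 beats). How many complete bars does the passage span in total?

86 bars

A: 20 × 3 = 60 beats = 15 bars.
B: 28 × 3 = 84 beats = 21 bars.
C: 32 × 3 = 96 beats = 24 bars.
D: 13 × 8 = 104 beats = 26 bars.
Total: 15 + 21 + 24 + 26 = 86 bars.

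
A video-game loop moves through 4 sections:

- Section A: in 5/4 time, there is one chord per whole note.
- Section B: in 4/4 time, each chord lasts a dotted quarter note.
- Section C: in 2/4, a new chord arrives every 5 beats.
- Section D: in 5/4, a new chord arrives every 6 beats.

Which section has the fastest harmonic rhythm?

A: 5 beats/bar ÷ 4 beats/chord = 1.25 chords/bar.
B: 4 beats/bar ÷ 1.5 beats/chord = 8/3 chords/bar.
C: 2 beats/bar ÷ 5 beats/chord = 0.4 chords/bar.
D: 5 beats/bar ÷ 6 beats/chord = 5/6 chords/bar.
Fastest is B at 8/3 chords/bar.

Section B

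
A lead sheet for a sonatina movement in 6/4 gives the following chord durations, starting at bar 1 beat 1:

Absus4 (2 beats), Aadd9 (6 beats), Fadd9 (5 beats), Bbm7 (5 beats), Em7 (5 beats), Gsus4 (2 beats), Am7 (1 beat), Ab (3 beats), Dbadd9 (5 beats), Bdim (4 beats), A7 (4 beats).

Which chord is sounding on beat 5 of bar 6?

Beat 5 of bar 6 is beat (6−1)×6 + 5 = 35 overall.
Running totals: Absus4 ends at 2, Aadd9 ends at 8, Fadd9 ends at 13, Bbm7 ends at 18, Em7 ends at 23, Gsus4 ends at 25, Am7 ends at 26, Ab ends at 29, Dbadd9 ends at 34, Bdim ends at 38.
Beat 35 falls within Bdim.

Bdim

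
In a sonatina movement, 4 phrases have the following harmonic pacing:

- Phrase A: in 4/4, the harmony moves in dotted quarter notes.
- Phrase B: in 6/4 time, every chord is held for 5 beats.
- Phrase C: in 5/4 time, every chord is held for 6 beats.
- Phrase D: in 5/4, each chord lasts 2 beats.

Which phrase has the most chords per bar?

Phrase A

A: 4 beats/bar ÷ 1.5 beats/chord = 8/3 chords/bar.
B: 6 beats/bar ÷ 5 beats/chord = 1.2 chords/bar.
C: 5 beats/bar ÷ 6 beats/chord = 5/6 chords/bar.
D: 5 beats/bar ÷ 2 beats/chord = 2.5 chords/bar.
Fastest is A at 8/3 chords/bar.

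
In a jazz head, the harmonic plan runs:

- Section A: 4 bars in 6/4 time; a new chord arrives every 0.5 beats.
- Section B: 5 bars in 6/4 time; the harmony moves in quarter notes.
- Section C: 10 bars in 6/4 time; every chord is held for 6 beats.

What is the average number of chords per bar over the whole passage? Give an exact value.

88/19 chords per bar

A: 4 × 6 = 24 beats ÷ 0.5 = 48 chords.
B: 5 × 6 = 30 beats ÷ 1 = 30 chords.
C: 10 × 6 = 60 beats ÷ 6 = 10 chords.
Overall: 88 chords over 19 bars → 88/19 = 88/19 chords per bar.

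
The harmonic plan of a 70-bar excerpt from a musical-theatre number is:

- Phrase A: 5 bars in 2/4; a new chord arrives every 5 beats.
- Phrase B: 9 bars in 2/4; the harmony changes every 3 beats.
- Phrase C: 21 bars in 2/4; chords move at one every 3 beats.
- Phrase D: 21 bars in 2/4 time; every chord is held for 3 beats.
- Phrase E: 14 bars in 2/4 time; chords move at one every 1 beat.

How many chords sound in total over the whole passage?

A: 5 bars × 2 beats = 10 beats; 5 beats/chord → 2 chords.
B: 9 bars × 2 beats = 18 beats; 3 beats/chord → 6 chords.
C: 21 bars × 2 beats = 42 beats; 3 beats/chord → 14 chords.
D: 21 bars × 2 beats = 42 beats; 3 beats/chord → 14 chords.
E: 14 bars × 2 beats = 28 beats; 1 beat/chord → 28 chords.
Total: 2 + 6 + 14 + 14 + 28 = 64.

64 chords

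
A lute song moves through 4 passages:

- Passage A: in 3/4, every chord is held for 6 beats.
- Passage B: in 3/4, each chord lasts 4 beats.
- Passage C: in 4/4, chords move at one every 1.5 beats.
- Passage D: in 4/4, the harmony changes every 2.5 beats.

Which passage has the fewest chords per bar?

A: 3/6 = 0.5 chords/bar.
B: 3/4 = 0.75 chords/bar.
C: 4/1.5 = 8/3 chords/bar.
D: 4/2.5 = 1.6 chords/bar.
Slowest is A at 0.5 chords/bar.

Passage A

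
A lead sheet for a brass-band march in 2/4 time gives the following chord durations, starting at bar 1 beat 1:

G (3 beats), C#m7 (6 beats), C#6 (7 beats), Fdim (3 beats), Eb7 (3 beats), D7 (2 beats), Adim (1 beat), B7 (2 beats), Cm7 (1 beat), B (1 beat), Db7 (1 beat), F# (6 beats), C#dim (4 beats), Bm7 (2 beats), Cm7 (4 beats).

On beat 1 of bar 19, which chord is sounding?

C#dim

Beat 1 of bar 19 is beat (19−1)×2 + 1 = 37 overall.
Running totals: G ends at 3, C#m7 ends at 9, C#6 ends at 16, Fdim ends at 19, Eb7 ends at 22, D7 ends at 24, Adim ends at 25, B7 ends at 27, Cm7 ends at 28, B ends at 29, Db7 ends at 30, F# ends at 36, C#dim ends at 40.
Beat 37 falls within C#dim.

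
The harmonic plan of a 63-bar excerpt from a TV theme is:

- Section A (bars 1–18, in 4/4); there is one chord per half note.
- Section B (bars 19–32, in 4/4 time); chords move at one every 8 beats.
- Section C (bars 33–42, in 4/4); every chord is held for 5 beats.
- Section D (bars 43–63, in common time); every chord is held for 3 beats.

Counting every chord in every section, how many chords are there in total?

79 chords

A: 18 bars × 4 beats = 72 beats; 2 beats/chord → 36 chords.
B: 14 bars × 4 beats = 56 beats; 8 beats/chord → 7 chords.
C: 10 bars × 4 beats = 40 beats; 5 beats/chord → 8 chords.
D: 21 bars × 4 beats = 84 beats; 3 beats/chord → 28 chords.
Total: 36 + 7 + 8 + 28 = 79.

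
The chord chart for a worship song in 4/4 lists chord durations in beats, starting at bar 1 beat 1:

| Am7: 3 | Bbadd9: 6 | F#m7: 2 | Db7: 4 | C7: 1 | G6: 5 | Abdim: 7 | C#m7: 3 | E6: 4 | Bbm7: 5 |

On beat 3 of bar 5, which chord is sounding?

Beat 3 of bar 5 is beat (5−1)×4 + 3 = 19 overall.
Running totals: Am7 ends at 3, Bbadd9 ends at 9, F#m7 ends at 11, Db7 ends at 15, C7 ends at 16, G6 ends at 21.
Beat 19 falls within G6.

G6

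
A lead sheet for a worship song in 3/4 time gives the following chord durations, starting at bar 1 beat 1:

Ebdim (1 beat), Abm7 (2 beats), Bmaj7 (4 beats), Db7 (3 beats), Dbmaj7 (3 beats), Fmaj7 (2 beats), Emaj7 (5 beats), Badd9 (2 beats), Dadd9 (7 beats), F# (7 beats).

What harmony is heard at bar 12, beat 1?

F#

Beat 1 of bar 12 is beat (12−1)×3 + 1 = 34 overall.
Running totals: Ebdim ends at 1, Abm7 ends at 3, Bmaj7 ends at 7, Db7 ends at 10, Dbmaj7 ends at 13, Fmaj7 ends at 15, Emaj7 ends at 20, Badd9 ends at 22, Dadd9 ends at 29, F# ends at 36.
Beat 34 falls within F#.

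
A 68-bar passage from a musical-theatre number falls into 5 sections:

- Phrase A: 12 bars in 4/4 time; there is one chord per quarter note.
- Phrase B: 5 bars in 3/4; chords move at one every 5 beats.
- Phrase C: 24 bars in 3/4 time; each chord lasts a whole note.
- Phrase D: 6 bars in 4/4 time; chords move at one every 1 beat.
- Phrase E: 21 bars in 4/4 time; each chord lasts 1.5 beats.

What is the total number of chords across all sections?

A has 48 beats and chords last 1 each, so 48 chords.
B has 15 beats and chords last 5 each, so 3 chords.
C has 72 beats and chords last 4 each, so 18 chords.
D has 24 beats and chords last 1 each, so 24 chords.
E has 84 beats and chords last 1.5 each, so 56 chords.
Total: 48 + 3 + 18 + 24 + 56 = 149.

149 chords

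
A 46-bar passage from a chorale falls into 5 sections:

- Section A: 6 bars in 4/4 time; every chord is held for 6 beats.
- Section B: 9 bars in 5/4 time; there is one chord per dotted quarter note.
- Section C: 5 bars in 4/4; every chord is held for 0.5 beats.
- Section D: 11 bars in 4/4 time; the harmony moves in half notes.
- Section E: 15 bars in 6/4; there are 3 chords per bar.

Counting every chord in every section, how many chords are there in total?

A: 6 bars × 4 beats = 24 beats; 6 beats/chord → 4 chords.
B: 9 bars × 5 beats = 45 beats; 1.5 beats/chord → 30 chords.
C: 5 bars × 4 beats = 20 beats; 0.5 beats/chord → 40 chords.
D: 11 bars × 4 beats = 44 beats; 2 beats/chord → 22 chords.
E: 15 bars × 6 beats = 90 beats; 2 beats/chord → 45 chords.
Total: 4 + 30 + 40 + 22 + 45 = 141.

141 chords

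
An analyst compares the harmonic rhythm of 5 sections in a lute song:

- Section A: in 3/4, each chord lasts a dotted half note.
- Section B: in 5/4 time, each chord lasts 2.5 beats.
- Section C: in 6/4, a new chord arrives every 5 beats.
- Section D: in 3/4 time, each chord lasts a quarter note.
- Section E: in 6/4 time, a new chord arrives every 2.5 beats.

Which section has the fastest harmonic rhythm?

A: each chord is 3 beats in 3/4, so 1 per bar.
B: each chord is 2.5 beats in 5/4, so 2 per bar.
C: each chord is 5 beats in 6/4, so 1.2 per bar.
D: each chord is 1 beat in 3/4, so 3 per bar.
E: each chord is 2.5 beats in 6/4, so 2.4 per bar.
Fastest is D at 3 chords/bar.

Section D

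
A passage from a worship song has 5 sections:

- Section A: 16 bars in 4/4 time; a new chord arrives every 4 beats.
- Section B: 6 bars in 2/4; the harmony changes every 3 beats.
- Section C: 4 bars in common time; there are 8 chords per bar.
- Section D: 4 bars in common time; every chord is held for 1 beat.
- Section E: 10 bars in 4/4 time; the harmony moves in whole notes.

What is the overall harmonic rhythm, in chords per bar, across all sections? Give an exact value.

A: 16 bars of 4 beats is 64 beats; at 4 beats each that's 16 chords.
B: 6 bars of 2 beats is 12 beats; at 3 beats each that's 4 chords.
C: 4 bars of 4 beats is 16 beats; at 0.5 beats each that's 32 chords.
D: 4 bars of 4 beats is 16 beats; at 1 beat each that's 16 chords.
E: 10 bars of 4 beats is 40 beats; at 4 beats each that's 10 chords.
Overall: 78 chords over 40 bars → 78/40 = 1.95 chords per bar.

1.95 chords per bar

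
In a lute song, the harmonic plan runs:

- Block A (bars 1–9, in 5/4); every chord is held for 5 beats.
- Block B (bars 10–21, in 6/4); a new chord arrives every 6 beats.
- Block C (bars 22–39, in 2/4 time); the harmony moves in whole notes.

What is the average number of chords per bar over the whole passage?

10/13 chords per bar

A: 9 bars of 5 beats is 45 beats; at 5 beats each that's 9 chords.
B: 12 bars of 6 beats is 72 beats; at 6 beats each that's 12 chords.
C: 18 bars of 2 beats is 36 beats; at 4 beats each that's 9 chords.
Overall: 30 chords over 39 bars → 30/39 = 10/13 chords per bar.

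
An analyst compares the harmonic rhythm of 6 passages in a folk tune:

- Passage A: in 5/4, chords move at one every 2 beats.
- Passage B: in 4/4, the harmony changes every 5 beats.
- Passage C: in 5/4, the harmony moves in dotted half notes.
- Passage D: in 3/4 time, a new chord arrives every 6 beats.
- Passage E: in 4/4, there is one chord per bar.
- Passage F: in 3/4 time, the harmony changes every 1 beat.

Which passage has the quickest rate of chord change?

A: 5 beats/bar ÷ 2 beats/chord = 2.5 chords/bar.
B: 4 beats/bar ÷ 5 beats/chord = 0.8 chords/bar.
C: 5 beats/bar ÷ 3 beats/chord = 5/3 chords/bar.
D: 3 beats/bar ÷ 6 beats/chord = 0.5 chords/bar.
E: 4 beats/bar ÷ 4 beats/chord = 1 chord/bar.
F: 3 beats/bar ÷ 1 beat/chord = 3 chords/bar.
Fastest is F at 3 chords/bar.

Passage F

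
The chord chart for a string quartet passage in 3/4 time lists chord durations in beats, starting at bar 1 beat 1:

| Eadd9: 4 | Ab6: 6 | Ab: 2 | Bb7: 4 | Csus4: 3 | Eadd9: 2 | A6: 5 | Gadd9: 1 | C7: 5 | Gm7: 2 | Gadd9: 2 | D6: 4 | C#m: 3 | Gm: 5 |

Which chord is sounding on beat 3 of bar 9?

Beat 3 of bar 9 is beat (9−1)×3 + 3 = 27 overall.
Running totals: Eadd9 ends at 4, Ab6 ends at 10, Ab ends at 12, Bb7 ends at 16, Csus4 ends at 19, Eadd9 ends at 21, A6 ends at 26, Gadd9 ends at 27.
Beat 27 falls within Gadd9.

Gadd9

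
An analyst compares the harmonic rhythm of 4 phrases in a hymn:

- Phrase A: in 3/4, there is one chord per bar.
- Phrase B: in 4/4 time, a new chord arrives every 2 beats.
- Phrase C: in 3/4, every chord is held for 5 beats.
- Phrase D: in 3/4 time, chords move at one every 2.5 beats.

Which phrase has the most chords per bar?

Phrase B

A: 3 beats/bar ÷ 3 beats/chord = 1 chord/bar.
B: 4 beats/bar ÷ 2 beats/chord = 2 chords/bar.
C: 3 beats/bar ÷ 5 beats/chord = 0.6 chords/bar.
D: 3 beats/bar ÷ 2.5 beats/chord = 1.2 chords/bar.
Fastest is B at 2 chords/bar.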